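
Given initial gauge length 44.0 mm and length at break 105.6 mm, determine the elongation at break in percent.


Elongation = (Lf - L0) / L0 * 100
= (105.6 - 44.0) / 44.0 * 100
= 61.6 / 44.0 * 100
= 140.0%

140.0%


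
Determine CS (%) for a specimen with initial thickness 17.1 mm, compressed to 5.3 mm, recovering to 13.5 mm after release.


CS = (t0 - recovered) / (t0 - ts) * 100
= (17.1 - 13.5) / (17.1 - 5.3) * 100
= 3.6 / 11.8 * 100
= 30.5%

30.5%


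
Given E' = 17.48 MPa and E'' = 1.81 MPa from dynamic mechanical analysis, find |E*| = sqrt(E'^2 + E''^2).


|E*| = sqrt(E'^2 + E''^2)
= sqrt(17.48^2 + 1.81^2)
= sqrt(305.5504 + 3.2761)
= 17.573 MPa

17.573 MPa


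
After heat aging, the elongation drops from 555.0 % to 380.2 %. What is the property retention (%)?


Retention = aged / original * 100
= 380.2 / 555.0 * 100
= 68.5%

68.5%


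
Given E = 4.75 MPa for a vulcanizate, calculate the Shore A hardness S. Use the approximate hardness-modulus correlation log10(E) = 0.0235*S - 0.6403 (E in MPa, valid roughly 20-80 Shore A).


log10(E) = 0.0235*S - 0.6403  =>  S = (log10(E) + 0.6403) / 0.0235
log10(4.75) = 0.676694
S = (0.676694 + 0.6403) / 0.0235 = 1.316994 / 0.0235
S = 56.0

Shore A = 56.0


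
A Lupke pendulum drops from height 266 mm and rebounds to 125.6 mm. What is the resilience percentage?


Resilience = h_rebound / h_drop * 100
= 125.6 / 266 * 100
= 47.2%

47.2%


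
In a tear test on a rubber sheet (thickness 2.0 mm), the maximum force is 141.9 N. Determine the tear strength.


Tear strength = force / thickness
= 141.9 / 2.0
= 70.95 N/mm

70.95 N/mm


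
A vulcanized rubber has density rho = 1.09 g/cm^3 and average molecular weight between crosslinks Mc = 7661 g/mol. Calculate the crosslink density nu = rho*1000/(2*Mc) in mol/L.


nu = rho * 1000 / (2 * Mc)
nu = 1.09 * 1000 / (2 * 7661)
nu = 1090.0 / 15322
nu = 0.0711 mol/L

0.0711 mol/L


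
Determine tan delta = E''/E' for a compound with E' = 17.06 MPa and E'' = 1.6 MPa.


tan delta = E'' / E'
= 1.6 / 17.06
= 0.0938

tan delta = 0.0938


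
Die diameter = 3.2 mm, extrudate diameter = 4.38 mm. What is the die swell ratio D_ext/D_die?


Die swell ratio = D_extrudate / D_die
= 4.38 / 3.2
= 1.369

Die swell = 1.369


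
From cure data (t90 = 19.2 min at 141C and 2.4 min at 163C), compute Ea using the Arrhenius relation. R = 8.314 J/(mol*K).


T1 = 414.15 K, T2 = 436.15 K
1/T1 - 1/T2 = 1.2179e-04
ln(t1/t2) = ln(19.2/2.4) = 2.0794
Ea = 8.314 * 2.0794 / 1.2179e-04 = 141947.4508 J/mol
Ea = 141.95 kJ/mol

141.95 kJ/mol


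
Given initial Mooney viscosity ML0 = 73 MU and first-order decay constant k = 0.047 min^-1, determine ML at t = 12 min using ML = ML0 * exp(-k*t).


ML = ML0 * exp(-k * t)
ML = 73 * exp(-0.047 * 12)
ML = 73 * 0.5689
ML = 41.53 MU

41.53 MU


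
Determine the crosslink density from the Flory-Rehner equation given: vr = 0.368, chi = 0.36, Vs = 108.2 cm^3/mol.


ln(1 - vr) = ln(1 - 0.368) = -0.4589
Numerator = -((-0.4589) + 0.368 + 0.36 * 0.368^2) = 0.0421
Denominator = 108.2 * (0.368^(1/3) - 0.368/2) = 57.6284
nu = 0.0421 / 57.6284 = 7.3077e-04 mol/cm^3

7.3077e-04 mol/cm^3


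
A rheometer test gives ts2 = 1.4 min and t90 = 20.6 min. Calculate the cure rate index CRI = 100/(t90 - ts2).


CRI = 100 / (t90 - ts2)
= 100 / (20.6 - 1.4)
= 100 / 19.2
= 5.21 min^-1

5.21 min^-1


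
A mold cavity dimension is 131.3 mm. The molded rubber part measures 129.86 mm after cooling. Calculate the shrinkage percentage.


Shrinkage = (mold - part) / mold * 100
= (131.3 - 129.86) / 131.3 * 100
= 1.44 / 131.3 * 100
= 1.1%

1.1%


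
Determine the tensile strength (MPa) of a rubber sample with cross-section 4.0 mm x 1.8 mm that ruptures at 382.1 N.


Area = width * thickness = 4.0 * 1.8 = 7.2 mm^2
TS = force / area = 382.1 / 7.2 = 53.07 MPa

53.07 MPa


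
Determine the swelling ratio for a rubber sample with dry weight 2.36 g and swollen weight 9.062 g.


Q = W_swollen / W_dry
Q = 9.062 / 2.36
Q = 3.84

Q = 3.84


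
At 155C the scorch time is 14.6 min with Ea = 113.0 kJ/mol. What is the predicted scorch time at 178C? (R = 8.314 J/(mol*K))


Convert temperatures: T1 = 155 + 273.15 = 428.15 K, T2 = 178 + 273.15 = 451.15 K
ts2_new = 14.6 * exp(113000 / 8.314 * (1/451.15 - 1/428.15))
1/T2 - 1/T1 = -1.1907e-04
ts2_new = 2.89 min

2.89 min


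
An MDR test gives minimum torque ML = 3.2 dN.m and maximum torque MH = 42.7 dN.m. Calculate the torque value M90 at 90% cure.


M90 = ML + 0.9 * (MH - ML)
M90 = 3.2 + 0.9 * (42.7 - 3.2)
M90 = 3.2 + 0.9 * 39.5
M90 = 38.75 dN.m

38.75 dN.m


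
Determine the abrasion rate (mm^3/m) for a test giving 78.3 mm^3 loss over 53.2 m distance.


Rate = volume_loss / distance
= 78.3 / 53.2
= 1.472 mm^3/m

1.472 mm^3/m


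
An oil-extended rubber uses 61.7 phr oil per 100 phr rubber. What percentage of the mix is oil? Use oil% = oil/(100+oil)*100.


Oil % = oil / (100 + oil) * 100
= 61.7 / (100 + 61.7) * 100
= 61.7 / 161.7 * 100
= 38.16%

38.16%


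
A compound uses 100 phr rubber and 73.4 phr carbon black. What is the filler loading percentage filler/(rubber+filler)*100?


Filler % = filler / (rubber + filler) * 100
= 73.4 / (100 + 73.4) * 100
= 73.4 / 173.4 * 100
= 42.33%

42.33%


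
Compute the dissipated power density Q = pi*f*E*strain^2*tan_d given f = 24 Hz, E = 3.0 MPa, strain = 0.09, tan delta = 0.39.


Q = pi * f * E * strain^2 * tan_d
= pi * 24 * 3.0 * 0.09^2 * 0.39
= pi * 24 * 3.0 * 0.0081 * 0.39
= 0.7145

Q = 0.7145


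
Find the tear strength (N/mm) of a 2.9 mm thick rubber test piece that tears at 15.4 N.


Tear strength = force / thickness
= 15.4 / 2.9
= 5.31 N/mm

5.31 N/mm


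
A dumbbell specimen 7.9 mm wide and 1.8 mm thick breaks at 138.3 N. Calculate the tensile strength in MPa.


Area = width * thickness = 7.9 * 1.8 = 14.22 mm^2
TS = force / area = 138.3 / 14.22 = 9.73 MPa

9.73 MPa


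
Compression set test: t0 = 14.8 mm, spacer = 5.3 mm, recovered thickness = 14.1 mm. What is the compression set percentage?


CS = (t0 - recovered) / (t0 - ts) * 100
= (14.8 - 14.1) / (14.8 - 5.3) * 100
= 0.7 / 9.5 * 100
= 7.4%

7.4%


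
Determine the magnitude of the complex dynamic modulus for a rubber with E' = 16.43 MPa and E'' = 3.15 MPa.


|E*| = sqrt(E'^2 + E''^2)
= sqrt(16.43^2 + 3.15^2)
= sqrt(269.9449 + 9.9225)
= 16.729 MPa

16.729 MPa


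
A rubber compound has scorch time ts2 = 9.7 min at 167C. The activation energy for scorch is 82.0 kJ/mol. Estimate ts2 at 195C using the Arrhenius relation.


Convert temperatures: T1 = 167 + 273.15 = 440.15 K, T2 = 195 + 273.15 = 468.15 K
ts2_new = 9.7 * exp(82000 / 8.314 * (1/468.15 - 1/440.15))
1/T2 - 1/T1 = -1.3589e-04
ts2_new = 2.54 min

2.54 min


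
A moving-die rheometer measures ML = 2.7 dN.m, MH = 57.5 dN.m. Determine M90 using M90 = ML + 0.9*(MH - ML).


M90 = ML + 0.9 * (MH - ML)
M90 = 2.7 + 0.9 * (57.5 - 2.7)
M90 = 2.7 + 0.9 * 54.8
M90 = 52.02 dN.m

52.02 dN.m


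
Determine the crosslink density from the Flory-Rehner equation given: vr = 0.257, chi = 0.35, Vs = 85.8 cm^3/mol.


ln(1 - vr) = ln(1 - 0.257) = -0.2971
Numerator = -((-0.2971) + 0.257 + 0.35 * 0.257^2) = 0.0169
Denominator = 85.8 * (0.257^(1/3) - 0.257/2) = 43.5251
nu = 0.0169 / 43.5251 = 3.8925e-04 mol/cm^3

3.8925e-04 mol/cm^3


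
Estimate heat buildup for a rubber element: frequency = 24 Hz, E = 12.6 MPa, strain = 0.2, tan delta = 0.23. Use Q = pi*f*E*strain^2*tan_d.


Q = pi * f * E * strain^2 * tan_d
= pi * 24 * 12.6 * 0.2^2 * 0.23
= pi * 24 * 12.6 * 0.0400 * 0.23
= 8.7402

Q = 8.7402


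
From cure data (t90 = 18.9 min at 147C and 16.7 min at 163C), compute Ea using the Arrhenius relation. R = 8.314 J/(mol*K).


T1 = 420.15 K, T2 = 436.15 K
1/T1 - 1/T2 = 8.7313e-05
ln(t1/t2) = ln(18.9/16.7) = 0.1238
Ea = 8.314 * 0.1238 / 8.7313e-05 = 11783.8371 J/mol
Ea = 11.78 kJ/mol

11.78 kJ/mol


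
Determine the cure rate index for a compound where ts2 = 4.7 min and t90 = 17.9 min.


CRI = 100 / (t90 - ts2)
= 100 / (17.9 - 4.7)
= 100 / 13.2
= 7.58 min^-1

7.58 min^-1


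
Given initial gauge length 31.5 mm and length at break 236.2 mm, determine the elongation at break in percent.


Elongation = (Lf - L0) / L0 * 100
= (236.2 - 31.5) / 31.5 * 100
= 204.7 / 31.5 * 100
= 649.8%

649.8%


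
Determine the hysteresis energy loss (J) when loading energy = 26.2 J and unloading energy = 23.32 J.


Hysteresis loss = loading - unloading
= 26.2 - 23.32
= 2.88 J

2.88 J


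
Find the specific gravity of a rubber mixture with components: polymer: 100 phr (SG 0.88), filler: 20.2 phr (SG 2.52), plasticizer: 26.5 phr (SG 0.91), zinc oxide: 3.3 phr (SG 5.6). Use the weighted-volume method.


Sum of weights = 150.0
Volume contributions:
  polymer: 100/0.88 = 113.6364
  filler: 20.2/2.52 = 8.0159
  plasticizer: 26.5/0.91 = 29.1209
  zinc oxide: 3.3/5.6 = 0.5893
Sum of volumes = 151.3624
SG = 150.0 / 151.3624 = 0.991

SG = 0.991


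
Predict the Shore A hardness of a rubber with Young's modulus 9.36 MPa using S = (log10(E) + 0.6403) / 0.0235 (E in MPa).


log10(E) = 0.0235*S - 0.6403  =>  S = (log10(E) + 0.6403) / 0.0235
log10(9.36) = 0.971276
S = (0.971276 + 0.6403) / 0.0235 = 1.611576 / 0.0235
S = 68.6

Shore A = 68.6


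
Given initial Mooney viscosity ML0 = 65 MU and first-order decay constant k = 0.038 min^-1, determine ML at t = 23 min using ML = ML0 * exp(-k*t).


ML = ML0 * exp(-k * t)
ML = 65 * exp(-0.038 * 23)
ML = 65 * 0.4173
ML = 27.12 MU

27.12 MU


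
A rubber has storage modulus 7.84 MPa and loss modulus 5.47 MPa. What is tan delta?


tan delta = E'' / E'
= 5.47 / 7.84
= 0.6977

tan delta = 0.6977


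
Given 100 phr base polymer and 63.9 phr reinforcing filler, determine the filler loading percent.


Filler % = filler / (rubber + filler) * 100
= 63.9 / (100 + 63.9) * 100
= 63.9 / 163.9 * 100
= 38.99%

38.99%


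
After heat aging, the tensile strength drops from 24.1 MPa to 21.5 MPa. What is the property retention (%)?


Retention = aged / original * 100
= 21.5 / 24.1 * 100
= 89.2%

89.2%


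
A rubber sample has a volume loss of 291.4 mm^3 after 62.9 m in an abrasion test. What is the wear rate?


Rate = volume_loss / distance
= 291.4 / 62.9
= 4.633 mm^3/m

4.633 mm^3/m


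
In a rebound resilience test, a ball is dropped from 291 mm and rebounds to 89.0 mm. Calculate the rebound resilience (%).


Resilience = h_rebound / h_drop * 100
= 89.0 / 291 * 100
= 30.6%

30.6%


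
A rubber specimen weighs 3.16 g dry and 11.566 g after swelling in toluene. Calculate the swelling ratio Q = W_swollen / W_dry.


Q = W_swollen / W_dry
Q = 11.566 / 3.16
Q = 3.66

Q = 3.66


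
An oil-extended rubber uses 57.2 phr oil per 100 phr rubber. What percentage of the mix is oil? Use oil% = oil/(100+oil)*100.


Oil % = oil / (100 + oil) * 100
= 57.2 / (100 + 57.2) * 100
= 57.2 / 157.2 * 100
= 36.39%

36.39%


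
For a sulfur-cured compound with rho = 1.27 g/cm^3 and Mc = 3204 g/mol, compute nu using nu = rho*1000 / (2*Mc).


nu = rho * 1000 / (2 * Mc)
nu = 1.27 * 1000 / (2 * 3204)
nu = 1270.0 / 6408
nu = 0.1982 mol/L

0.1982 mol/L


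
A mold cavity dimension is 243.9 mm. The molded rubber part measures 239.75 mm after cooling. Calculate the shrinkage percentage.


Shrinkage = (mold - part) / mold * 100
= (243.9 - 239.75) / 243.9 * 100
= 4.15 / 243.9 * 100
= 1.7%

1.7%


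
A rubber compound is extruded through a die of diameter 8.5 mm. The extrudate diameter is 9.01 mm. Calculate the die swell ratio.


Die swell ratio = D_extrudate / D_die
= 9.01 / 8.5
= 1.06

Die swell = 1.06


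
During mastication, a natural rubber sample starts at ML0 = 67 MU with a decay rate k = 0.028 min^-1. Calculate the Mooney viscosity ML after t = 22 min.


ML = ML0 * exp(-k * t)
ML = 67 * exp(-0.028 * 22)
ML = 67 * 0.5401
ML = 36.19 MU

36.19 MU


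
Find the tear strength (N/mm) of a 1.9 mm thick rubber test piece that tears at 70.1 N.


Tear strength = force / thickness
= 70.1 / 1.9
= 36.89 N/mm

36.89 N/mm


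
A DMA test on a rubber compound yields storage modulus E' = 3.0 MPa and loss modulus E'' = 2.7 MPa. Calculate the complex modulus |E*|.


|E*| = sqrt(E'^2 + E''^2)
= sqrt(3.0^2 + 2.7^2)
= sqrt(9.0000 + 7.2900)
= 4.036 MPa

4.036 MPa


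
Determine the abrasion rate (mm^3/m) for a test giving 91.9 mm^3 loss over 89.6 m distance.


Rate = volume_loss / distance
= 91.9 / 89.6
= 1.026 mm^3/m

1.026 mm^3/m


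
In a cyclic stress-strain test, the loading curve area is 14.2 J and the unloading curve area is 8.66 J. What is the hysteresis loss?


Hysteresis loss = loading - unloading
= 14.2 - 8.66
= 5.54 J

5.54 J


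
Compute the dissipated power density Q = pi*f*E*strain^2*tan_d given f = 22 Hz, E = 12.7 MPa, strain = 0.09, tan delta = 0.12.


Q = pi * f * E * strain^2 * tan_d
= pi * 22 * 12.7 * 0.09^2 * 0.12
= pi * 22 * 12.7 * 0.0081 * 0.12
= 0.8532

Q = 0.8532


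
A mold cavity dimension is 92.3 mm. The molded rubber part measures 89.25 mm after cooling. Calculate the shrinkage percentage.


Shrinkage = (mold - part) / mold * 100
= (92.3 - 89.25) / 92.3 * 100
= 3.05 / 92.3 * 100
= 3.3%

3.3%


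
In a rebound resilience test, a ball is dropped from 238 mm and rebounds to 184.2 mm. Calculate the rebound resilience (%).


Resilience = h_rebound / h_drop * 100
= 184.2 / 238 * 100
= 77.4%

77.4%


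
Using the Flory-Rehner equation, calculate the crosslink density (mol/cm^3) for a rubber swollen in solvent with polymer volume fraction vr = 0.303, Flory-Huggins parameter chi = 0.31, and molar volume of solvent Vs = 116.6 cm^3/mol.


ln(1 - vr) = ln(1 - 0.303) = -0.3610
Numerator = -((-0.3610) + 0.303 + 0.31 * 0.303^2) = 0.0295
Denominator = 116.6 * (0.303^(1/3) - 0.303/2) = 60.6503
nu = 0.0295 / 60.6503 = 4.8654e-04 mol/cm^3

4.8654e-04 mol/cm^3


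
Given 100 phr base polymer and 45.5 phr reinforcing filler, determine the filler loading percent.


Filler % = filler / (rubber + filler) * 100
= 45.5 / (100 + 45.5) * 100
= 45.5 / 145.5 * 100
= 31.27%

31.27%


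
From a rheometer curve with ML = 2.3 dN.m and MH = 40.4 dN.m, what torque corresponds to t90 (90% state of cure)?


M90 = ML + 0.9 * (MH - ML)
M90 = 2.3 + 0.9 * (40.4 - 2.3)
M90 = 2.3 + 0.9 * 38.1
M90 = 36.59 dN.m

36.59 dN.m


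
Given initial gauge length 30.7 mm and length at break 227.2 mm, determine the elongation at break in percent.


Elongation = (Lf - L0) / L0 * 100
= (227.2 - 30.7) / 30.7 * 100
= 196.5 / 30.7 * 100
= 640.1%

640.1%


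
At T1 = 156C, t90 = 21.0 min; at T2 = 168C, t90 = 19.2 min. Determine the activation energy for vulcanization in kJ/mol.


T1 = 429.15 K, T2 = 441.15 K
1/T1 - 1/T2 = 6.3385e-05
ln(t1/t2) = ln(21.0/19.2) = 0.0896
Ea = 8.314 * 0.0896 / 6.3385e-05 = 11754.1469 J/mol
Ea = 11.75 kJ/mol

11.75 kJ/mol


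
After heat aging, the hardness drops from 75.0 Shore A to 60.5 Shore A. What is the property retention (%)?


Retention = aged / original * 100
= 60.5 / 75.0 * 100
= 80.7%

80.7%


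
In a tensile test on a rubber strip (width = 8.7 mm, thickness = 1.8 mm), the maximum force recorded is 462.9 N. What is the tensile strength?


Area = width * thickness = 8.7 * 1.8 = 15.66 mm^2
TS = force / area = 462.9 / 15.66 = 29.56 MPa

29.56 MPa


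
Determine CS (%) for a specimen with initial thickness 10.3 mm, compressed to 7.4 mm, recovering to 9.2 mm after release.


CS = (t0 - recovered) / (t0 - ts) * 100
= (10.3 - 9.2) / (10.3 - 7.4) * 100
= 1.1 / 2.9 * 100
= 37.9%

37.9%


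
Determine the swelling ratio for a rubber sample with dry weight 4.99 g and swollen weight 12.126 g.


Q = W_swollen / W_dry
Q = 12.126 / 4.99
Q = 2.43

Q = 2.43


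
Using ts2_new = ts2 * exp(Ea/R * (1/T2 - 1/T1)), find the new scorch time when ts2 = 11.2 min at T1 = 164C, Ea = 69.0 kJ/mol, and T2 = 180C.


Convert temperatures: T1 = 164 + 273.15 = 437.15 K, T2 = 180 + 273.15 = 453.15 K
ts2_new = 11.2 * exp(69000 / 8.314 * (1/453.15 - 1/437.15))
1/T2 - 1/T1 = -8.0770e-05
ts2_new = 5.73 min

5.73 min


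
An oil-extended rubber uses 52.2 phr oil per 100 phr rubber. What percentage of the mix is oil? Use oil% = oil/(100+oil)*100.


Oil % = oil / (100 + oil) * 100
= 52.2 / (100 + 52.2) * 100
= 52.2 / 152.2 * 100
= 34.3%

34.3%


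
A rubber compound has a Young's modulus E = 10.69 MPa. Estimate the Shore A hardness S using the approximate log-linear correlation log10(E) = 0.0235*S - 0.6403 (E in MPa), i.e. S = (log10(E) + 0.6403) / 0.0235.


log10(E) = 0.0235*S - 0.6403  =>  S = (log10(E) + 0.6403) / 0.0235
log10(10.69) = 1.028978
S = (1.028978 + 0.6403) / 0.0235 = 1.669278 / 0.0235
S = 71.0

Shore A = 71.0


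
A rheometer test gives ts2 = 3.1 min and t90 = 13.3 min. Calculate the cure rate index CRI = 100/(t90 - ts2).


CRI = 100 / (t90 - ts2)
= 100 / (13.3 - 3.1)
= 100 / 10.2
= 9.8 min^-1

9.8 min^-1


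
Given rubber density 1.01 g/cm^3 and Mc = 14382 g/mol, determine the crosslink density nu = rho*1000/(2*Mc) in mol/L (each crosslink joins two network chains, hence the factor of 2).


nu = rho * 1000 / (2 * Mc)
nu = 1.01 * 1000 / (2 * 14382)
nu = 1010.0 / 28764
nu = 0.0351 mol/L

0.0351 mol/L


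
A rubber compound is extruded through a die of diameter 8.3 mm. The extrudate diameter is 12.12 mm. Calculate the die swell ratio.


Die swell ratio = D_extrudate / D_die
= 12.12 / 8.3
= 1.46

Die swell = 1.46


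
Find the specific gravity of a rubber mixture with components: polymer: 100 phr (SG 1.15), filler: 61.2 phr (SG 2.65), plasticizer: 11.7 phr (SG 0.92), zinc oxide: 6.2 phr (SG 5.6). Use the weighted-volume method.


Sum of weights = 179.1
Volume contributions:
  polymer: 100/1.15 = 86.9565
  filler: 61.2/2.65 = 23.0943
  plasticizer: 11.7/0.92 = 12.7174
  zinc oxide: 6.2/5.6 = 1.1071
Sum of volumes = 123.8754
SG = 179.1 / 123.8754 = 1.446

SG = 1.446


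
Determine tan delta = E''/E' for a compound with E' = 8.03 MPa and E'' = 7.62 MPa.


tan delta = E'' / E'
= 7.62 / 8.03
= 0.9489

tan delta = 0.9489


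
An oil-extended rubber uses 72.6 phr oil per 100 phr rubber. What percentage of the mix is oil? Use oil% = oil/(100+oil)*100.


Oil % = oil / (100 + oil) * 100
= 72.6 / (100 + 72.6) * 100
= 72.6 / 172.6 * 100
= 42.06%

42.06%


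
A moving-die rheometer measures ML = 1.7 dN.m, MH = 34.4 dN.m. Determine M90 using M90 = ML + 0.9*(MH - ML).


M90 = ML + 0.9 * (MH - ML)
M90 = 1.7 + 0.9 * (34.4 - 1.7)
M90 = 1.7 + 0.9 * 32.7
M90 = 31.13 dN.m

31.13 dN.m


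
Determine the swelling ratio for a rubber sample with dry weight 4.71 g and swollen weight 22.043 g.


Q = W_swollen / W_dry
Q = 22.043 / 4.71
Q = 4.68

Q = 4.68


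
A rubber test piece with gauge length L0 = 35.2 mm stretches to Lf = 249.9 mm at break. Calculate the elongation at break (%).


Elongation = (Lf - L0) / L0 * 100
= (249.9 - 35.2) / 35.2 * 100
= 214.7 / 35.2 * 100
= 609.9%

609.9%


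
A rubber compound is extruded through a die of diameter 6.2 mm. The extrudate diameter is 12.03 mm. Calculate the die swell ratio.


Die swell ratio = D_extrudate / D_die
= 12.03 / 6.2
= 1.94

Die swell = 1.94


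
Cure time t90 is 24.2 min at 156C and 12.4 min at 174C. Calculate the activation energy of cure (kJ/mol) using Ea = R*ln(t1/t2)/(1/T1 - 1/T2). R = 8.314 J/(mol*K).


T1 = 429.15 K, T2 = 447.15 K
1/T1 - 1/T2 = 9.3802e-05
ln(t1/t2) = ln(24.2/12.4) = 0.6687
Ea = 8.314 * 0.6687 / 9.3802e-05 = 59265.6043 J/mol
Ea = 59.27 kJ/mol

59.27 kJ/mol


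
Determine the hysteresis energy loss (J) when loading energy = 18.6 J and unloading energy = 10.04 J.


Hysteresis loss = loading - unloading
= 18.6 - 10.04
= 8.56 J

8.56 J


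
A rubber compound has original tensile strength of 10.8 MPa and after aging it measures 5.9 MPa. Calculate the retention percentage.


Retention = aged / original * 100
= 5.9 / 10.8 * 100
= 54.6%

54.6%


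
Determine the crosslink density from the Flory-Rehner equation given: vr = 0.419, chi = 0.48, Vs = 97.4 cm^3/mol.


ln(1 - vr) = ln(1 - 0.419) = -0.5430
Numerator = -((-0.5430) + 0.419 + 0.48 * 0.419^2) = 0.0397
Denominator = 97.4 * (0.419^(1/3) - 0.419/2) = 52.4784
nu = 0.0397 / 52.4784 = 7.5717e-04 mol/cm^3

7.5717e-04 mol/cm^3


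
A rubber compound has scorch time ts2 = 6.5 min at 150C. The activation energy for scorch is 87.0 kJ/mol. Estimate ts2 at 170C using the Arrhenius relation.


Convert temperatures: T1 = 150 + 273.15 = 423.15 K, T2 = 170 + 273.15 = 443.15 K
ts2_new = 6.5 * exp(87000 / 8.314 * (1/443.15 - 1/423.15))
1/T2 - 1/T1 = -1.0666e-04
ts2_new = 2.13 min

2.13 min


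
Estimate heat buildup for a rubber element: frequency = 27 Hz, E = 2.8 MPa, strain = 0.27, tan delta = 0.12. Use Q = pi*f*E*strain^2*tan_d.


Q = pi * f * E * strain^2 * tan_d
= pi * 27 * 2.8 * 0.27^2 * 0.12
= pi * 27 * 2.8 * 0.0729 * 0.12
= 2.0777

Q = 2.0777


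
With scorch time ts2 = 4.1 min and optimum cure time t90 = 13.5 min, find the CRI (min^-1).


CRI = 100 / (t90 - ts2)
= 100 / (13.5 - 4.1)
= 100 / 9.4
= 10.64 min^-1

10.64 min^-1


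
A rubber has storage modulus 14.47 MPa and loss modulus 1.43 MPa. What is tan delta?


tan delta = E'' / E'
= 1.43 / 14.47
= 0.0988

tan delta = 0.0988


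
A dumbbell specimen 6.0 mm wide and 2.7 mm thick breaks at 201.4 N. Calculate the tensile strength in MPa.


Area = width * thickness = 6.0 * 2.7 = 16.2 mm^2
TS = force / area = 201.4 / 16.2 = 12.43 MPa

12.43 MPa


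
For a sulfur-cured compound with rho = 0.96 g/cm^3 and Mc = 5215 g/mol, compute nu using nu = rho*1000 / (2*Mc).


nu = rho * 1000 / (2 * Mc)
nu = 0.96 * 1000 / (2 * 5215)
nu = 960.0 / 10430
nu = 0.0920 mol/L

0.0920 mol/L


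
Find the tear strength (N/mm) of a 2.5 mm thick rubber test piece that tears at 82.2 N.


Tear strength = force / thickness
= 82.2 / 2.5
= 32.88 N/mm

32.88 N/mm


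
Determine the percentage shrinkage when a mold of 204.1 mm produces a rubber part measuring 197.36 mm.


Shrinkage = (mold - part) / mold * 100
= (204.1 - 197.36) / 204.1 * 100
= 6.74 / 204.1 * 100
= 3.3%

3.3%


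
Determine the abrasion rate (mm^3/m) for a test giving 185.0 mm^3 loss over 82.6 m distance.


Rate = volume_loss / distance
= 185.0 / 82.6
= 2.24 mm^3/m

2.24 mm^3/m


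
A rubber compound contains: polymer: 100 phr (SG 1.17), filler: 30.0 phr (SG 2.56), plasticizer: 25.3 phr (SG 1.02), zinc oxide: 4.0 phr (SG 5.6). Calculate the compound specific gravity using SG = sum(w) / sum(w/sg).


Sum of weights = 159.3
Volume contributions:
  polymer: 100/1.17 = 85.4701
  filler: 30.0/2.56 = 11.7188
  plasticizer: 25.3/1.02 = 24.8039
  zinc oxide: 4.0/5.6 = 0.7143
Sum of volumes = 122.7070
SG = 159.3 / 122.7070 = 1.298

SG = 1.298


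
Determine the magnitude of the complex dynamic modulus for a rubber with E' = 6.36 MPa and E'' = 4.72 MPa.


|E*| = sqrt(E'^2 + E''^2)
= sqrt(6.36^2 + 4.72^2)
= sqrt(40.4496 + 22.2784)
= 7.92 MPa

7.92 MPa


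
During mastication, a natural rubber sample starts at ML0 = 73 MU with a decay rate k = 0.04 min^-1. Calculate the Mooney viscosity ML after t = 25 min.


ML = ML0 * exp(-k * t)
ML = 73 * exp(-0.04 * 25)
ML = 73 * 0.3679
ML = 26.86 MU

26.86 MU


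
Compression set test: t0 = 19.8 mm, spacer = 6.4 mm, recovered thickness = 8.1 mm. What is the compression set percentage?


CS = (t0 - recovered) / (t0 - ts) * 100
= (19.8 - 8.1) / (19.8 - 6.4) * 100
= 11.7 / 13.4 * 100
= 87.3%

87.3%


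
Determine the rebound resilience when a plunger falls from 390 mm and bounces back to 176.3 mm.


Resilience = h_rebound / h_drop * 100
= 176.3 / 390 * 100
= 45.2%

45.2%


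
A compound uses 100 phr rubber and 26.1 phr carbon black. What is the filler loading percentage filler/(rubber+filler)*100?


Filler % = filler / (rubber + filler) * 100
= 26.1 / (100 + 26.1) * 100
= 26.1 / 126.1 * 100
= 20.7%

20.7%


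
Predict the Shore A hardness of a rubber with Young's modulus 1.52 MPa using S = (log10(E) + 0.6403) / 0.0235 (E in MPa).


log10(E) = 0.0235*S - 0.6403  =>  S = (log10(E) + 0.6403) / 0.0235
log10(1.52) = 0.181844
S = (0.181844 + 0.6403) / 0.0235 = 0.822144 / 0.0235
S = 35.0

Shore A = 35.0


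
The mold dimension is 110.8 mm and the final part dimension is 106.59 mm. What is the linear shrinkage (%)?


Shrinkage = (mold - part) / mold * 100
= (110.8 - 106.59) / 110.8 * 100
= 4.21 / 110.8 * 100
= 3.8%

3.8%


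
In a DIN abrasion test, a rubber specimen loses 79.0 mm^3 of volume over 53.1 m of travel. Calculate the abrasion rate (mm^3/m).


Rate = volume_loss / distance
= 79.0 / 53.1
= 1.488 mm^3/m

1.488 mm^3/m


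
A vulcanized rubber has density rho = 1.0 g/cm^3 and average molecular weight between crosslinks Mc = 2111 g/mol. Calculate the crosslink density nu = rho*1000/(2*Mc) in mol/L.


nu = rho * 1000 / (2 * Mc)
nu = 1.0 * 1000 / (2 * 2111)
nu = 1000.0 / 4222
nu = 0.2369 mol/L

0.2369 mol/L


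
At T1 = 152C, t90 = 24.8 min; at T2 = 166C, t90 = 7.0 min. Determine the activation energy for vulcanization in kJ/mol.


T1 = 425.15 K, T2 = 439.15 K
1/T1 - 1/T2 = 7.4985e-05
ln(t1/t2) = ln(24.8/7.0) = 1.2649
Ea = 8.314 * 1.2649 / 7.4985e-05 = 140250.6074 J/mol
Ea = 140.25 kJ/mol

140.25 kJ/mol


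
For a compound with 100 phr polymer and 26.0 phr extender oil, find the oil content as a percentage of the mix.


Oil % = oil / (100 + oil) * 100
= 26.0 / (100 + 26.0) * 100
= 26.0 / 126.0 * 100
= 20.63%

20.63%


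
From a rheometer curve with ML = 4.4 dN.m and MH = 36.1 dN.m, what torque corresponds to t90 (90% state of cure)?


M90 = ML + 0.9 * (MH - ML)
M90 = 4.4 + 0.9 * (36.1 - 4.4)
M90 = 4.4 + 0.9 * 31.7
M90 = 32.93 dN.m

32.93 dN.m


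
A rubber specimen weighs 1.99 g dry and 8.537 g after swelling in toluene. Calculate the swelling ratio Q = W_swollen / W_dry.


Q = W_swollen / W_dry
Q = 8.537 / 1.99
Q = 4.29

Q = 4.29


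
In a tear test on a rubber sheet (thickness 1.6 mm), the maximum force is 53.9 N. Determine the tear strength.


Tear strength = force / thickness
= 53.9 / 1.6
= 33.69 N/mm

33.69 N/mm


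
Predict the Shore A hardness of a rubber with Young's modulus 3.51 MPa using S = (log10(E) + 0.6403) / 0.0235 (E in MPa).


log10(E) = 0.0235*S - 0.6403  =>  S = (log10(E) + 0.6403) / 0.0235
log10(3.51) = 0.545307
S = (0.545307 + 0.6403) / 0.0235 = 1.185607 / 0.0235
S = 50.5

Shore A = 50.5


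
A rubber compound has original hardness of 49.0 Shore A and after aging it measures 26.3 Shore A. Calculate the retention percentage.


Retention = aged / original * 100
= 26.3 / 49.0 * 100
= 53.7%

53.7%


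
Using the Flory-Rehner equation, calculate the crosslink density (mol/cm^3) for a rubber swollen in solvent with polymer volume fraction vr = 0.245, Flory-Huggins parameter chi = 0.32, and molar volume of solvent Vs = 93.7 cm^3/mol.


ln(1 - vr) = ln(1 - 0.245) = -0.2810
Numerator = -((-0.2810) + 0.245 + 0.32 * 0.245^2) = 0.0168
Denominator = 93.7 * (0.245^(1/3) - 0.245/2) = 47.1529
nu = 0.0168 / 47.1529 = 3.5691e-04 mol/cm^3

3.5691e-04 mol/cm^3


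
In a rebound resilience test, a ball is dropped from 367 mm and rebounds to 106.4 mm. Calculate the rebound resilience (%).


Resilience = h_rebound / h_drop * 100
= 106.4 / 367 * 100
= 29.0%

29.0%


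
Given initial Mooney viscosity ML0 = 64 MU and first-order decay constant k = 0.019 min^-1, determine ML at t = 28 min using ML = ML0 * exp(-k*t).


ML = ML0 * exp(-k * t)
ML = 64 * exp(-0.019 * 28)
ML = 64 * 0.5874
ML = 37.6 MU

37.6 MU


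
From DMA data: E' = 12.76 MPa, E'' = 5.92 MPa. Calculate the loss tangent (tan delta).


tan delta = E'' / E'
= 5.92 / 12.76
= 0.4639

tan delta = 0.4639


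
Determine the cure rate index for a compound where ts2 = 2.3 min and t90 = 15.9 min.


CRI = 100 / (t90 - ts2)
= 100 / (15.9 - 2.3)
= 100 / 13.6
= 7.35 min^-1

7.35 min^-1


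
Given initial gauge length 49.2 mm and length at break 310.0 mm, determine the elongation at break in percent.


Elongation = (Lf - L0) / L0 * 100
= (310.0 - 49.2) / 49.2 * 100
= 260.8 / 49.2 * 100
= 530.1%

530.1%


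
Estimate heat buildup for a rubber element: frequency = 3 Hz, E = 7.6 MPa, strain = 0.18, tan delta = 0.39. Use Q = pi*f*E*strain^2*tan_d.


Q = pi * f * E * strain^2 * tan_d
= pi * 3 * 7.6 * 0.18^2 * 0.39
= pi * 3 * 7.6 * 0.0324 * 0.39
= 0.9051

Q = 0.9051


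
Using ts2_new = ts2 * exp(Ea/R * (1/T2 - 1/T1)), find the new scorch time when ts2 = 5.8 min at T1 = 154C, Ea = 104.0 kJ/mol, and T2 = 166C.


Convert temperatures: T1 = 154 + 273.15 = 427.15 K, T2 = 166 + 273.15 = 439.15 K
ts2_new = 5.8 * exp(104000 / 8.314 * (1/439.15 - 1/427.15))
1/T2 - 1/T1 = -6.3972e-05
ts2_new = 2.61 min

2.61 min


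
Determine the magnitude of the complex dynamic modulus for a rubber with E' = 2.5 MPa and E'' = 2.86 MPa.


|E*| = sqrt(E'^2 + E''^2)
= sqrt(2.5^2 + 2.86^2)
= sqrt(6.2500 + 8.1796)
= 3.799 MPa

3.799 MPa


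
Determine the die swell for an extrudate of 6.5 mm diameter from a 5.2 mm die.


Die swell ratio = D_extrudate / D_die
= 6.5 / 5.2
= 1.25

Die swell = 1.25


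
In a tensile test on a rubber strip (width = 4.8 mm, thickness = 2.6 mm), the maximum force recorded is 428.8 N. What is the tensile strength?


Area = width * thickness = 4.8 * 2.6 = 12.48 mm^2
TS = force / area = 428.8 / 12.48 = 34.36 MPa

34.36 MPa


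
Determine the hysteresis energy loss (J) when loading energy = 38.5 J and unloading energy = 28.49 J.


Hysteresis loss = loading - unloading
= 38.5 - 28.49
= 10.01 J

10.01 J


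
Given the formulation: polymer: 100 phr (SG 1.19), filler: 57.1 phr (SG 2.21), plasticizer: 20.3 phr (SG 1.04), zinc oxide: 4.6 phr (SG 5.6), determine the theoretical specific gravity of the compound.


Sum of weights = 182.0
Volume contributions:
  polymer: 100/1.19 = 84.0336
  filler: 57.1/2.21 = 25.8371
  plasticizer: 20.3/1.04 = 19.5192
  zinc oxide: 4.6/5.6 = 0.8214
Sum of volumes = 130.2114
SG = 182.0 / 130.2114 = 1.398

SG = 1.398


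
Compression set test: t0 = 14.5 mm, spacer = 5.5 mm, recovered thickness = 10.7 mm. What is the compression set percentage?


CS = (t0 - recovered) / (t0 - ts) * 100
= (14.5 - 10.7) / (14.5 - 5.5) * 100
= 3.8 / 9.0 * 100
= 42.2%

42.2%


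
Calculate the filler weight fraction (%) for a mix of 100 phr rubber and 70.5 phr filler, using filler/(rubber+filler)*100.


Filler % = filler / (rubber + filler) * 100
= 70.5 / (100 + 70.5) * 100
= 70.5 / 170.5 * 100
= 41.35%

41.35%


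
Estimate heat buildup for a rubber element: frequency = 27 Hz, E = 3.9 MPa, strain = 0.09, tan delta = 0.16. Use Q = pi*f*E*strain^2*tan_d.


Q = pi * f * E * strain^2 * tan_d
= pi * 27 * 3.9 * 0.09^2 * 0.16
= pi * 27 * 3.9 * 0.0081 * 0.16
= 0.4287

Q = 0.4287


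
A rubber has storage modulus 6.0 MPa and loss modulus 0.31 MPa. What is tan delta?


tan delta = E'' / E'
= 0.31 / 6.0
= 0.0517

tan delta = 0.0517


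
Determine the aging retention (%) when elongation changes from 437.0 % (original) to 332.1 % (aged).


Retention = aged / original * 100
= 332.1 / 437.0 * 100
= 76.0%

76.0%


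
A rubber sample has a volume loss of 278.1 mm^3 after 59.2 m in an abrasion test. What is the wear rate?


Rate = volume_loss / distance
= 278.1 / 59.2
= 4.698 mm^3/m

4.698 mm^3/m


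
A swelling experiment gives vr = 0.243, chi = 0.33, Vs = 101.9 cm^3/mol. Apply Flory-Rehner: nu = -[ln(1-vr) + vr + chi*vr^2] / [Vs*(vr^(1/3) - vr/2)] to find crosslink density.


ln(1 - vr) = ln(1 - 0.243) = -0.2784
Numerator = -((-0.2784) + 0.243 + 0.33 * 0.243^2) = 0.0159
Denominator = 101.9 * (0.243^(1/3) - 0.243/2) = 51.2073
nu = 0.0159 / 51.2073 = 3.1062e-04 mol/cm^3

3.1062e-04 mol/cm^3


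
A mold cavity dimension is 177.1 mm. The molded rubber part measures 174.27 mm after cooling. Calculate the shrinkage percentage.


Shrinkage = (mold - part) / mold * 100
= (177.1 - 174.27) / 177.1 * 100
= 2.83 / 177.1 * 100
= 1.6%

1.6%


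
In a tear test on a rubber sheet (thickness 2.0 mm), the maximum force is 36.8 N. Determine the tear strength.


Tear strength = force / thickness
= 36.8 / 2.0
= 18.4 N/mm

18.4 N/mm


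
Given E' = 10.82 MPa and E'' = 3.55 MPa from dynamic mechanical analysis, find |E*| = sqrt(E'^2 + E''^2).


|E*| = sqrt(E'^2 + E''^2)
= sqrt(10.82^2 + 3.55^2)
= sqrt(117.0724 + 12.6025)
= 11.387 MPa

11.387 MPa


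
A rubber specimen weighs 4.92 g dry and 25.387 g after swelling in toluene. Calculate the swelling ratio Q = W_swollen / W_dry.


Q = W_swollen / W_dry
Q = 25.387 / 4.92
Q = 5.16

Q = 5.16


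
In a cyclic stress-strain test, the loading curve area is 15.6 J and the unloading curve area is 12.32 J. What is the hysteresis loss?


Hysteresis loss = loading - unloading
= 15.6 - 12.32
= 3.28 J

3.28 J


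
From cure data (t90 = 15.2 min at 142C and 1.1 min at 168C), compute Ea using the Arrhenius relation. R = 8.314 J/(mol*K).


T1 = 415.15 K, T2 = 441.15 K
1/T1 - 1/T2 = 1.4197e-04
ln(t1/t2) = ln(15.2/1.1) = 2.6260
Ea = 8.314 * 2.6260 / 1.4197e-04 = 153787.2320 J/mol
Ea = 153.79 kJ/mol

153.79 kJ/mol


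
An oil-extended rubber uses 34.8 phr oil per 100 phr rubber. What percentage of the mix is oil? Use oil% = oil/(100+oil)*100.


Oil % = oil / (100 + oil) * 100
= 34.8 / (100 + 34.8) * 100
= 34.8 / 134.8 * 100
= 25.82%

25.82%


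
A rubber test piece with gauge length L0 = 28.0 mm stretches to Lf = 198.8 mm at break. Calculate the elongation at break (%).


Elongation = (Lf - L0) / L0 * 100
= (198.8 - 28.0) / 28.0 * 100
= 170.8 / 28.0 * 100
= 610.0%

610.0%


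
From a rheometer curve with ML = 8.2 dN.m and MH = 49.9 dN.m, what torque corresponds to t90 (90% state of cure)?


M90 = ML + 0.9 * (MH - ML)
M90 = 8.2 + 0.9 * (49.9 - 8.2)
M90 = 8.2 + 0.9 * 41.7
M90 = 45.73 dN.m

45.73 dN.m


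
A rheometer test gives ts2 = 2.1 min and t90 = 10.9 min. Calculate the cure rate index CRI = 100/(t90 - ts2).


CRI = 100 / (t90 - ts2)
= 100 / (10.9 - 2.1)
= 100 / 8.8
= 11.36 min^-1

11.36 min^-1


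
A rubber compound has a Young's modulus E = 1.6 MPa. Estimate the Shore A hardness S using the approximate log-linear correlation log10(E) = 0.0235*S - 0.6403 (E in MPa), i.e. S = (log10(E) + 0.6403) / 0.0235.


log10(E) = 0.0235*S - 0.6403  =>  S = (log10(E) + 0.6403) / 0.0235
log10(1.6) = 0.204120
S = (0.204120 + 0.6403) / 0.0235 = 0.844420 / 0.0235
S = 35.9

Shore A = 35.9


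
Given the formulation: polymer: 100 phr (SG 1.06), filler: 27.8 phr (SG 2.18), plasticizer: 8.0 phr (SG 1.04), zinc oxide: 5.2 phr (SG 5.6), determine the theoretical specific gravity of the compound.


Sum of weights = 141.0
Volume contributions:
  polymer: 100/1.06 = 94.3396
  filler: 27.8/2.18 = 12.7523
  plasticizer: 8.0/1.04 = 7.6923
  zinc oxide: 5.2/5.6 = 0.9286
Sum of volumes = 115.7128
SG = 141.0 / 115.7128 = 1.219

SG = 1.219


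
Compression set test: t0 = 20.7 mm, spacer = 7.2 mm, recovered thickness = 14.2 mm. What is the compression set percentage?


CS = (t0 - recovered) / (t0 - ts) * 100
= (20.7 - 14.2) / (20.7 - 7.2) * 100
= 6.5 / 13.5 * 100
= 48.1%

48.1%


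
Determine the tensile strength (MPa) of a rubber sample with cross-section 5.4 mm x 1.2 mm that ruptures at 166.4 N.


Area = width * thickness = 5.4 * 1.2 = 6.48 mm^2
TS = force / area = 166.4 / 6.48 = 25.68 MPa

25.68 MPa


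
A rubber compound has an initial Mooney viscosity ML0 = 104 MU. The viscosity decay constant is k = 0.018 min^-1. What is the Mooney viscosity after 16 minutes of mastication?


ML = ML0 * exp(-k * t)
ML = 104 * exp(-0.018 * 16)
ML = 104 * 0.7498
ML = 77.98 MU

77.98 MU


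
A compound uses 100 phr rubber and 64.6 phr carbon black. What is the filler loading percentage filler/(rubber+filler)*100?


Filler % = filler / (rubber + filler) * 100
= 64.6 / (100 + 64.6) * 100
= 64.6 / 164.6 * 100
= 39.25%

39.25%


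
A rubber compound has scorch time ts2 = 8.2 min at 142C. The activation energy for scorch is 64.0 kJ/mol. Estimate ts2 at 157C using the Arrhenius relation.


Convert temperatures: T1 = 142 + 273.15 = 415.15 K, T2 = 157 + 273.15 = 430.15 K
ts2_new = 8.2 * exp(64000 / 8.314 * (1/430.15 - 1/415.15))
1/T2 - 1/T1 = -8.3997e-05
ts2_new = 4.3 min

4.3 min


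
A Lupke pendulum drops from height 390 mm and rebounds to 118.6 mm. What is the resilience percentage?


Resilience = h_rebound / h_drop * 100
= 118.6 / 390 * 100
= 30.4%

30.4%


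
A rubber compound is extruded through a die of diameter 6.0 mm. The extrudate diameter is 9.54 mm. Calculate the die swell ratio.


Die swell ratio = D_extrudate / D_die
= 9.54 / 6.0
= 1.59

Die swell = 1.59


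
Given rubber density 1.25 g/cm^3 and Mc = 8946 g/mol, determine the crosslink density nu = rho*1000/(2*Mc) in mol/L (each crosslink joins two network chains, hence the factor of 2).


nu = rho * 1000 / (2 * Mc)
nu = 1.25 * 1000 / (2 * 8946)
nu = 1250.0 / 17892
nu = 0.0699 mol/L

0.0699 mol/L


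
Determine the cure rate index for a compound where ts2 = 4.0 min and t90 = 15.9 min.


CRI = 100 / (t90 - ts2)
= 100 / (15.9 - 4.0)
= 100 / 11.9
= 8.4 min^-1

8.4 min^-1


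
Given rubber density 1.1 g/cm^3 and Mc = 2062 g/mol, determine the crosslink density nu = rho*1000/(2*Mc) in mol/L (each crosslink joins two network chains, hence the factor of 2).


nu = rho * 1000 / (2 * Mc)
nu = 1.1 * 1000 / (2 * 2062)
nu = 1100.0 / 4124
nu = 0.2667 mol/L

0.2667 mol/L


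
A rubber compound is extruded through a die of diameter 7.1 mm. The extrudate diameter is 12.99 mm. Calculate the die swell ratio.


Die swell ratio = D_extrudate / D_die
= 12.99 / 7.1
= 1.83

Die swell = 1.83


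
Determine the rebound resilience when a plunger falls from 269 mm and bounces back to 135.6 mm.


Resilience = h_rebound / h_drop * 100
= 135.6 / 269 * 100
= 50.4%

50.4%


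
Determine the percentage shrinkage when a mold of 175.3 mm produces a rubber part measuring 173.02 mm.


Shrinkage = (mold - part) / mold * 100
= (175.3 - 173.02) / 175.3 * 100
= 2.28 / 175.3 * 100
= 1.3%

1.3%


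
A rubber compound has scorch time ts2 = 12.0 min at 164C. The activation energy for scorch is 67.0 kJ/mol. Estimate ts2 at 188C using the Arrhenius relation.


Convert temperatures: T1 = 164 + 273.15 = 437.15 K, T2 = 188 + 273.15 = 461.15 K
ts2_new = 12.0 * exp(67000 / 8.314 * (1/461.15 - 1/437.15))
1/T2 - 1/T1 = -1.1905e-04
ts2_new = 4.6 min

4.6 min


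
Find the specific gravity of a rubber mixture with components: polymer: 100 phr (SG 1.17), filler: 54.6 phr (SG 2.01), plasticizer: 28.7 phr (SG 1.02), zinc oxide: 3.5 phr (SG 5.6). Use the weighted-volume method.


Sum of weights = 186.8
Volume contributions:
  polymer: 100/1.17 = 85.4701
  filler: 54.6/2.01 = 27.1642
  plasticizer: 28.7/1.02 = 28.1373
  zinc oxide: 3.5/5.6 = 0.6250
Sum of volumes = 141.3965
SG = 186.8 / 141.3965 = 1.321

SG = 1.321


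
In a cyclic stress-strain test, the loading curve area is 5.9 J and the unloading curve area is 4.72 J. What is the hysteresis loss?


Hysteresis loss = loading - unloading
= 5.9 - 4.72
= 1.18 J

1.18 J


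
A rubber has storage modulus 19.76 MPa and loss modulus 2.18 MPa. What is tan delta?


tan delta = E'' / E'
= 2.18 / 19.76
= 0.1103

tan delta = 0.1103


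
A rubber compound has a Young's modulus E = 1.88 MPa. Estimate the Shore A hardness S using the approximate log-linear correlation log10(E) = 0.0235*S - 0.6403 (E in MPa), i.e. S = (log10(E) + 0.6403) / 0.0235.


log10(E) = 0.0235*S - 0.6403  =>  S = (log10(E) + 0.6403) / 0.0235
log10(1.88) = 0.274158
S = (0.274158 + 0.6403) / 0.0235 = 0.914458 / 0.0235
S = 38.9

Shore A = 38.9


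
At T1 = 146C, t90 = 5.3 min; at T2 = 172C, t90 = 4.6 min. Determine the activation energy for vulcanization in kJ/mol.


T1 = 419.15 K, T2 = 445.15 K
1/T1 - 1/T2 = 1.3935e-04
ln(t1/t2) = ln(5.3/4.6) = 0.1417
Ea = 8.314 * 0.1417 / 1.3935e-04 = 8451.4395 J/mol
Ea = 8.45 kJ/mol

8.45 kJ/mol
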